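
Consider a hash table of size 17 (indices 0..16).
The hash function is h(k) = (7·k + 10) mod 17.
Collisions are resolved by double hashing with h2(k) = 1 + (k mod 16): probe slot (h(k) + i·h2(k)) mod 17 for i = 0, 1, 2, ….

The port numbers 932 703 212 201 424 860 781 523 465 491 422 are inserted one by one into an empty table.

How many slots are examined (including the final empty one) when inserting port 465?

932: h=6 → slot 6
703: h=1 → slot 1
212: h=15 → slot 15
201: h=6, h2=10, probe 6,16 → slot 16
424: h=3 → slot 3
860: h=12 → slot 12
781: h=3, h2=14, probe 3,0 → slot 0
523: h=16, h2=12, probe 16,11 → slot 11
465: h=1, h2=2, probe 1,3,5 → slot 5
491: h=13 → slot 13
422: h=6, h2=7, probe 6,13,3,10 → slot 10
Table: [781, 703, ∅, 424, ∅, 465, 932, ∅, ∅, ∅, 422, 523, 860, 491, ∅, 212, 201]

3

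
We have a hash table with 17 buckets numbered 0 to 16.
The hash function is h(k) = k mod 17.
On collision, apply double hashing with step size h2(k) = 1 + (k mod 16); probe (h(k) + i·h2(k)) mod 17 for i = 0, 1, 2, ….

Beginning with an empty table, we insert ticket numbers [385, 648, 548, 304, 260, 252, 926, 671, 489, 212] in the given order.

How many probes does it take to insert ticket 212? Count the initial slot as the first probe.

385 hashes to 11; slot 11 is free -> place at 11.
648 hashes to 2; slot 2 is free -> place at 2.
548 hashes to 4; slot 4 is free -> place at 4.
304 hashes to 15; slot 15 is free -> place at 15.
260 hashes to 5; slot 5 is free -> place at 5.
252 hashes to 14; slot 14 is free -> place at 14.
926 hashes to 8; slot 8 is free -> place at 8.
671 hashes to 8, h2=16; 8 taken -> place at 7.
489 hashes to 13; slot 13 is free -> place at 13.
212 hashes to 8, h2=5; 8,13 taken -> place at 1.
Table: [—, 212, 648, —, 548, 260, —, 671, 926, —, —, 385, —, 489, 252, 304, —]

3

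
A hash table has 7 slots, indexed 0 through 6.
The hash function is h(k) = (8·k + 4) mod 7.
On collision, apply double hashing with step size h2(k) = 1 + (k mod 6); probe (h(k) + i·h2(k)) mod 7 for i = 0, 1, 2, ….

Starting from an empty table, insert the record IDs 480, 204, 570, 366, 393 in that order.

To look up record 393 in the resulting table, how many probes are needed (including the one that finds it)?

2

Insert 480: h=1, slot 1 empty -> index 1.
Insert 204: h=5, slot 5 empty -> index 5.
Insert 570: h=0, slot 0 empty -> index 0.
Insert 366: h=6, slot 6 empty -> index 6.
Insert 393: h=5, h2=4, slot 5 occupied -> index 2.
Table: [570, 480, 393, ∅, ∅, 204, 366]
Lookup 393: h=5, h2=4, probe 5,2 → found at 2.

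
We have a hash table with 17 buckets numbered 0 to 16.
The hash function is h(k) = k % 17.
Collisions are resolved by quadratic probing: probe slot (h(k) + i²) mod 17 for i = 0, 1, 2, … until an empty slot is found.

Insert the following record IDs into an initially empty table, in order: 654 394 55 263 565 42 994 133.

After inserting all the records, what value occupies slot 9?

Insert 654: h=8, slot 8 empty => index 8.
Insert 394: h=3, slot 3 empty => index 3.
Insert 55: h=4, slot 4 empty => index 4.
Insert 263: h=8, slot 8 occupied => index 9.
Insert 565: h=4, slot 4 occupied => index 5.
Insert 42: h=8, slots 8,9 occupied => index 12.
Insert 994: h=8, slots 8,9,12 occupied => index 0.
Insert 133: h=14, slot 14 empty => index 14.
Table: [994, ., ., 394, 55, 565, ., ., 654, 263, ., ., 42, ., 133, ., .]

263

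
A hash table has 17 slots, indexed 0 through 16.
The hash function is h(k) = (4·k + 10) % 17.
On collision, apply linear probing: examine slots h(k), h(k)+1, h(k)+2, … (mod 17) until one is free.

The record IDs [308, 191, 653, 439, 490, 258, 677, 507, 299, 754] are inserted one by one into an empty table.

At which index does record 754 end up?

308 hashes to 1; slot 1 is free -> place at 1.
191 hashes to 9; slot 9 is free -> place at 9.
653 hashes to 4; slot 4 is free -> place at 4.
439 hashes to 15; slot 15 is free -> place at 15.
490 hashes to 15; 15 taken -> place at 16.
258 hashes to 5; slot 5 is free -> place at 5.
677 hashes to 15; 15,16 taken -> place at 0.
507 hashes to 15; 15,16,0,1 taken -> place at 2.
299 hashes to 16; 16,0,1,2 taken -> place at 3.
754 hashes to 0; 0,1,2,3,4,5 taken -> place at 6.
Table: [677, 308, 507, 299, 653, 258, 754, _, _, 191, _, _, _, _, _, 439, 490]

6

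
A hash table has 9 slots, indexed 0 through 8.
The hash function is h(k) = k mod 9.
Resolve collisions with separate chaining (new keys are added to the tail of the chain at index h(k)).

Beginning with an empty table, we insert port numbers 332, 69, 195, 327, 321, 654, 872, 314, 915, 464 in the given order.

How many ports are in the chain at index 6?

5

Insert 332: h=8, bucket 8 empty → new chain.
Insert 69: h=6, bucket 6 empty → new chain.
Insert 195: h=6, bucket 6 nonempty → append to chain.
Insert 327: h=3, bucket 3 empty → new chain.
Insert 321: h=6, bucket 6 nonempty → append to chain.
Insert 654: h=6, bucket 6 nonempty → append to chain.
Insert 872: h=8, bucket 8 nonempty → append to chain.
Insert 314: h=8, bucket 8 nonempty → append to chain.
Insert 915: h=6, bucket 6 nonempty → append to chain.
Insert 464: h=5, bucket 5 empty → new chain.
Final buckets:
0: _
1: _
2: _
3: 327
4: _
5: 464
6: 69 -> 195 -> 321 -> 654 -> 915
7: _
8: 332 -> 872 -> 314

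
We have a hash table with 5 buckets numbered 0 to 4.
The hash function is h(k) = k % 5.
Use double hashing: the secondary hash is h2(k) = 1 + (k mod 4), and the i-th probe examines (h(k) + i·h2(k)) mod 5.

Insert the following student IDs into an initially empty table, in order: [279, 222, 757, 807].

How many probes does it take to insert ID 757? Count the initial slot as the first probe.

3

Insert 279: h=4, slot 4 empty -> index 4.
Insert 222: h=2, slot 2 empty -> index 2.
Insert 757: h=2, h2=2, slots 2,4 occupied -> index 1.
Insert 807: h=2, h2=4, slots 2,1 occupied -> index 0.
Table: [807, 757, 222, _, 279]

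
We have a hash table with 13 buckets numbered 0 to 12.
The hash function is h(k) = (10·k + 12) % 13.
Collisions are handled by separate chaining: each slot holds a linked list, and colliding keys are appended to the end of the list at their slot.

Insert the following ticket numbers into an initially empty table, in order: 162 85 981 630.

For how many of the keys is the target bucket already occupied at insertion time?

162 -> bucket 7
85 -> bucket 4
981 -> bucket 7 (collision)
630 -> bucket 7 (collision)
Final buckets:
0: .
1: .
2: .
3: .
4: 85
5: .
6: .
7: 162 -> 981 -> 630
8: .
9: .
10: .
11: .
12: .

2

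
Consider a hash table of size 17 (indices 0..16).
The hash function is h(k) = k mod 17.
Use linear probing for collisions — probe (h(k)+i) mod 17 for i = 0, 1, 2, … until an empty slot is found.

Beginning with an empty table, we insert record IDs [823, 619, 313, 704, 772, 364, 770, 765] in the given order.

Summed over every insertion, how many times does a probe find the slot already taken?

823: h=7 -> slot 7
619: h=7, probe 7,8 -> slot 8
313: h=7, probe 7,8,9 -> slot 9
704: h=7, probe 7,8,9,10 -> slot 10
772: h=7, probe 7,8,9,10,11 -> slot 11
364: h=7, probe 7,8,9,10,11,12 -> slot 12
770: h=5 -> slot 5
765: h=0 -> slot 0
Table: [765, ., ., ., ., 770, ., 823, 619, 313, 704, 772, 364, ., ., ., .]

15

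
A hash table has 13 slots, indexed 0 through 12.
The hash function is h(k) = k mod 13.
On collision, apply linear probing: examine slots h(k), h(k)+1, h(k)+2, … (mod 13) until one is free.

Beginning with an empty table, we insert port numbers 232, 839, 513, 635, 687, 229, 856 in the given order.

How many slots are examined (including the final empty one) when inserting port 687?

232 hashes to 11; slot 11 is free => place at 11.
839 hashes to 7; slot 7 is free => place at 7.
513 hashes to 6; slot 6 is free => place at 6.
635 hashes to 11; 11 taken => place at 12.
687 hashes to 11; 11,12 taken => place at 0.
229 hashes to 8; slot 8 is free => place at 8.
856 hashes to 11; 11,12,0 taken => place at 1.
Table: [687, 856, _, _, _, _, 513, 839, 229, _, _, 232, 635]

3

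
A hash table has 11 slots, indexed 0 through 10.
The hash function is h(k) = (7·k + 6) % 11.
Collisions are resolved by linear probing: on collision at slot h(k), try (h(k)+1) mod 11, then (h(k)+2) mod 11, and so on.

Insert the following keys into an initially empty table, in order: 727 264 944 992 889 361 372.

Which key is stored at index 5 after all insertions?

361

727 hashes to 2; slot 2 is free -> place at 2.
264 hashes to 6; slot 6 is free -> place at 6.
944 hashes to 3; slot 3 is free -> place at 3.
992 hashes to 9; slot 9 is free -> place at 9.
889 hashes to 3; 3 taken -> place at 4.
361 hashes to 3; 3,4 taken -> place at 5.
372 hashes to 3; 3,4,5,6 taken -> place at 7.
Table: [_, _, 727, 944, 889, 361, 264, 372, _, 992, _]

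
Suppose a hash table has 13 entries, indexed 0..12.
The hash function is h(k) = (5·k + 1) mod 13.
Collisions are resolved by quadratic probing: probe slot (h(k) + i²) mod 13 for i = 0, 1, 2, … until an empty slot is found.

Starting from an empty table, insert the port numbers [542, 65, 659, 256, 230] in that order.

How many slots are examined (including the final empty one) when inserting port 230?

Insert 542: h=7, slot 7 empty -> index 7.
Insert 65: h=1, slot 1 empty -> index 1.
Insert 659: h=7, slot 7 occupied -> index 8.
Insert 256: h=7, slots 7,8 occupied -> index 11.
Insert 230: h=7, slots 7,8,11 occupied -> index 3.
Table: [∅, 65, ∅, 230, ∅, ∅, ∅, 542, 659, ∅, ∅, 256, ∅]

4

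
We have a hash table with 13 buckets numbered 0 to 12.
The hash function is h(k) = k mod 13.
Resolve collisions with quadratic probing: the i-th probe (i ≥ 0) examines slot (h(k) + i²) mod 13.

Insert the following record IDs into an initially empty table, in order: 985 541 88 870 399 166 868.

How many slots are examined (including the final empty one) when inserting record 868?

4

Insert 985: h=10, slot 10 empty => index 10.
Insert 541: h=8, slot 8 empty => index 8.
Insert 88: h=10, slot 10 occupied => index 11.
Insert 870: h=12, slot 12 empty => index 12.
Insert 399: h=9, slot 9 empty => index 9.
Insert 166: h=10, slots 10,11 occupied => index 1.
Insert 868: h=10, slots 10,11,1 occupied => index 6.
Table: [—, 166, —, —, —, —, 868, —, 541, 399, 985, 88, 870]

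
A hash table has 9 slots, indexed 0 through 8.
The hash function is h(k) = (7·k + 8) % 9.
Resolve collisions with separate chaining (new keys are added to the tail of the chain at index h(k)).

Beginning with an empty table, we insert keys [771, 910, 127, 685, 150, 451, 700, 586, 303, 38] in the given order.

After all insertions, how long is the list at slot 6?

5

Insert 771: h=5, bucket 5 empty → new chain.
Insert 910: h=6, bucket 6 empty → new chain.
Insert 127: h=6, bucket 6 nonempty → append to chain.
Insert 685: h=6, bucket 6 nonempty → append to chain.
Insert 150: h=5, bucket 5 nonempty → append to chain.
Insert 451: h=6, bucket 6 nonempty → append to chain.
Insert 700: h=3, bucket 3 empty → new chain.
Insert 586: h=6, bucket 6 nonempty → append to chain.
Insert 303: h=5, bucket 5 nonempty → append to chain.
Insert 38: h=4, bucket 4 empty → new chain.
Final buckets:
0: —
1: —
2: —
3: 700
4: 38
5: 771 -> 150 -> 303
6: 910 -> 127 -> 685 -> 451 -> 586
7: —
8: —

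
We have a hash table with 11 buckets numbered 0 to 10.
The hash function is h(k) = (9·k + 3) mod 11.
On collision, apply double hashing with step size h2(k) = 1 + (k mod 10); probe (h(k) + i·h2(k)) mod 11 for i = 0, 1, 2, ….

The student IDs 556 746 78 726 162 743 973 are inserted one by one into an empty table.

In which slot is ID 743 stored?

6

Insert 556: h=2, slot 2 empty -> index 2.
Insert 746: h=7, slot 7 empty -> index 7.
Insert 78: h=1, slot 1 empty -> index 1.
Insert 726: h=3, slot 3 empty -> index 3.
Insert 162: h=9, slot 9 empty -> index 9.
Insert 743: h=2, h2=4, slot 2 occupied -> index 6.
Insert 973: h=4, slot 4 empty -> index 4.
Table: [., 78, 556, 726, 973, ., 743, 746, ., 162, .]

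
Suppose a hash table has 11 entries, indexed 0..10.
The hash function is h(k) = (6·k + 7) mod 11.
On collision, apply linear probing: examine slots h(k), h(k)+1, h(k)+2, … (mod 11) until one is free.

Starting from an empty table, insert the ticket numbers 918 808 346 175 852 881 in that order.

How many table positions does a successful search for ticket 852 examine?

4

918: h=4 => slot 4
808: h=4, probe 4,5 => slot 5
346: h=4, probe 4,5,6 => slot 6
175: h=1 => slot 1
852: h=4, probe 4,5,6,7 => slot 7
881: h=2 => slot 2
Table: [., 175, 881, ., 918, 808, 346, 852, ., ., .]
Lookup 852: h=4, probe 4,5,6,7 → found at 7.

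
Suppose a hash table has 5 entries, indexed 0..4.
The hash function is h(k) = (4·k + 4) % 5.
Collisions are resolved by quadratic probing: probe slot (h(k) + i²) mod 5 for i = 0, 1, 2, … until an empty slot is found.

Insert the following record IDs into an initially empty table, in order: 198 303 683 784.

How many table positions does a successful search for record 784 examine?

3

Insert 198: h=1, slot 1 empty => index 1.
Insert 303: h=1, slot 1 occupied => index 2.
Insert 683: h=1, slots 1,2 occupied => index 0.
Insert 784: h=0, slots 0,1 occupied => index 4.
Table: [683, 198, 303, —, 784]
Lookup 784: h=0, probe 0,1,4 → found at 4.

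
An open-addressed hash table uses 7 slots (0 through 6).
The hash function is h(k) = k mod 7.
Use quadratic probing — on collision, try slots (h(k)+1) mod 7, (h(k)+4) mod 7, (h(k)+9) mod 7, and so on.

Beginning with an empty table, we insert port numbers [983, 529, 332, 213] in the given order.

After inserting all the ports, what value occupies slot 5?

983 hashes to 3; slot 3 is free -> place at 3.
529 hashes to 4; slot 4 is free -> place at 4.
332 hashes to 3; 3,4 taken -> place at 0.
213 hashes to 3; 3,4,0 taken -> place at 5.
Table: [332, ∅, ∅, 983, 529, 213, ∅]

213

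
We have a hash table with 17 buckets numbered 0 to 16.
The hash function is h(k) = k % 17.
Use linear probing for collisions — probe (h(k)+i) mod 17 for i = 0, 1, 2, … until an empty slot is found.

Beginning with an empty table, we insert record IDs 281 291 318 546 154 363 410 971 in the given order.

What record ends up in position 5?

281: h=9 → slot 9
291: h=2 → slot 2
318: h=12 → slot 12
546: h=2, probe 2,3 → slot 3
154: h=1 → slot 1
363: h=6 → slot 6
410: h=2, probe 2,3,4 → slot 4
971: h=2, probe 2,3,4,5 → slot 5
Table: [∅, 154, 291, 546, 410, 971, 363, ∅, ∅, 281, ∅, ∅, 318, ∅, ∅, ∅, ∅]

971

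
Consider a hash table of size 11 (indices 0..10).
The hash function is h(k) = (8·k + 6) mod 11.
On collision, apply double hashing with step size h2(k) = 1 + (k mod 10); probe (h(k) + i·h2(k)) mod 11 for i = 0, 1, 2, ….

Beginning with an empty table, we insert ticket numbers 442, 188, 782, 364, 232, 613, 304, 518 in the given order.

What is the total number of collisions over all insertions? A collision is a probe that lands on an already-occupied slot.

Insert 442: h=0, slot 0 empty => index 0.
Insert 188: h=3, slot 3 empty => index 3.
Insert 782: h=3, h2=3, slot 3 occupied => index 6.
Insert 364: h=3, h2=5, slot 3 occupied => index 8.
Insert 232: h=3, h2=3, slots 3,6 occupied => index 9.
Insert 613: h=4, slot 4 empty => index 4.
Insert 304: h=7, slot 7 empty => index 7.
Insert 518: h=3, h2=9, slot 3 occupied => index 1.
Table: [442, 518, —, 188, 613, —, 782, 304, 364, 232, —]

5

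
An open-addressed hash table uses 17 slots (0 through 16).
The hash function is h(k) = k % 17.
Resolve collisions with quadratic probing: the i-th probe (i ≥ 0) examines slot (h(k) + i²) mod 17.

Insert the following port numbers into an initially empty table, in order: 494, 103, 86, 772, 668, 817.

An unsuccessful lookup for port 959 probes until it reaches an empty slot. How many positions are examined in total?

494: h=1 => slot 1
103: h=1, probe 1,2 => slot 2
86: h=1, probe 1,2,5 => slot 5
772: h=7 => slot 7
668: h=5, probe 5,6 => slot 6
817: h=1, probe 1,2,5,10 => slot 10
Table: [-, 494, 103, -, -, 86, 668, 772, -, -, 817, -, -, -, -, -, -]
Lookup 959: h=7, probe 7,8 → slot 8 empty, not found.

2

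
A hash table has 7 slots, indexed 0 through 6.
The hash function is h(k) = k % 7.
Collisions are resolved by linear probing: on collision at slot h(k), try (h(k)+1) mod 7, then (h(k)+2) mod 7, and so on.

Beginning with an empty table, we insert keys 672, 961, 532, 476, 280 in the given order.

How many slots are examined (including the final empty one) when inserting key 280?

Insert 672: h=0, slot 0 empty => index 0.
Insert 961: h=2, slot 2 empty => index 2.
Insert 532: h=0, slot 0 occupied => index 1.
Insert 476: h=0, slots 0,1,2 occupied => index 3.
Insert 280: h=0, slots 0,1,2,3 occupied => index 4.
Table: [672, 532, 961, 476, 280, ., .]

5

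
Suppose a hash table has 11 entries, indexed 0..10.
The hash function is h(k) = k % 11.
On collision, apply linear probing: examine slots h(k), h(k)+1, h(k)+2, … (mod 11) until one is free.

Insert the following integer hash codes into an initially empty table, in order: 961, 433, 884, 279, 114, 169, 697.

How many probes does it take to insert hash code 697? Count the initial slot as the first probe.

Insert 961: h=4, slot 4 empty → index 4.
Insert 433: h=4, slot 4 occupied → index 5.
Insert 884: h=4, slots 4,5 occupied → index 6.
Insert 279: h=4, slots 4,5,6 occupied → index 7.
Insert 114: h=4, slots 4,5,6,7 occupied → index 8.
Insert 169: h=4, slots 4,5,6,7,8 occupied → index 9.
Insert 697: h=4, slots 4,5,6,7,8,9 occupied → index 10.
Table: [-, -, -, -, 961, 433, 884, 279, 114, 169, 697]

7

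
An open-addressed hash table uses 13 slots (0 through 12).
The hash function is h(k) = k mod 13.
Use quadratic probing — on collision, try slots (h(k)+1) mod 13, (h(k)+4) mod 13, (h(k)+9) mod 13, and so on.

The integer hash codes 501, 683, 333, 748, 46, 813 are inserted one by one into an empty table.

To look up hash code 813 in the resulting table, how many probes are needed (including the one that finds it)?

5

501 hashes to 7; slot 7 is free -> place at 7.
683 hashes to 7; 7 taken -> place at 8.
333 hashes to 8; 8 taken -> place at 9.
748 hashes to 7; 7,8 taken -> place at 11.
46 hashes to 7; 7,8,11 taken -> place at 3.
813 hashes to 7; 7,8,11,3 taken -> place at 10.
Table: [., ., ., 46, ., ., ., 501, 683, 333, 813, 748, .]
Lookup 813: h=7, probe 7,8,11,3,10 → found at 10.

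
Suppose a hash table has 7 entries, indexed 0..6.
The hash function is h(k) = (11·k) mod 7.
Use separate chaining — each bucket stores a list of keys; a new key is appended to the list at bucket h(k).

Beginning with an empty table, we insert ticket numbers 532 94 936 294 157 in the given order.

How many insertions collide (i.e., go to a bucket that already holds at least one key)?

532 → bucket 0
94 → bucket 5
936 → bucket 6
294 → bucket 0 (collision)
157 → bucket 5 (collision)
Final buckets:
0: 532 -> 294
1: .
2: .
3: .
4: .
5: 94 -> 157
6: 936

2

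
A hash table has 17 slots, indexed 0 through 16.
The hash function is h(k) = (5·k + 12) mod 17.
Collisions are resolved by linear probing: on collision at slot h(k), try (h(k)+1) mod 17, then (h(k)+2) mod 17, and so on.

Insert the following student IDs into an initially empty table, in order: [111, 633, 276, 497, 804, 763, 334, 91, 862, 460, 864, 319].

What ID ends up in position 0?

497

111: h=6 => slot 6
633: h=15 => slot 15
276: h=15, probe 15,16 => slot 16
497: h=15, probe 15,16,0 => slot 0
804: h=3 => slot 3
763: h=2 => slot 2
334: h=16, probe 16,0,1 => slot 1
91: h=8 => slot 8
862: h=4 => slot 4
460: h=0, probe 0,1,2,3,4,5 => slot 5
864: h=14 => slot 14
319: h=9 => slot 9
Table: [497, 334, 763, 804, 862, 460, 111, _, 91, 319, _, _, _, _, 864, 633, 276]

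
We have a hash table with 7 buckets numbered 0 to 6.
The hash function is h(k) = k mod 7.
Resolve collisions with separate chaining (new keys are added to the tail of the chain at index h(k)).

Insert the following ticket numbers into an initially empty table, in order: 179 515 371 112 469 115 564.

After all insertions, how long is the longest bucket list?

3

Insert 179: h=4, bucket 4 empty → new chain.
Insert 515: h=4, bucket 4 nonempty → append to chain.
Insert 371: h=0, bucket 0 empty → new chain.
Insert 112: h=0, bucket 0 nonempty → append to chain.
Insert 469: h=0, bucket 0 nonempty → append to chain.
Insert 115: h=3, bucket 3 empty → new chain.
Insert 564: h=4, bucket 4 nonempty → append to chain.
Final buckets:
0: 371 -> 112 -> 469
1: _
2: _
3: 115
4: 179 -> 515 -> 564
5: _
6: _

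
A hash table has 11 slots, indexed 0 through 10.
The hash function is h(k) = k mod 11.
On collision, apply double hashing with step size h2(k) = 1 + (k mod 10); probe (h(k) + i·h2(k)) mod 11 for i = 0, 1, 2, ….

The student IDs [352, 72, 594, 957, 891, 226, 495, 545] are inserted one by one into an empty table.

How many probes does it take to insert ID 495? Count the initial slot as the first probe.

3

Insert 352: h=0, slot 0 empty => index 0.
Insert 72: h=6, slot 6 empty => index 6.
Insert 594: h=0, h2=5, slot 0 occupied => index 5.
Insert 957: h=0, h2=8, slot 0 occupied => index 8.
Insert 891: h=0, h2=2, slot 0 occupied => index 2.
Insert 226: h=6, h2=7, slots 6,2 occupied => index 9.
Insert 495: h=0, h2=6, slots 0,6 occupied => index 1.
Insert 545: h=6, h2=6, slots 6,1 occupied => index 7.
Table: [352, 495, 891, ., ., 594, 72, 545, 957, 226, .]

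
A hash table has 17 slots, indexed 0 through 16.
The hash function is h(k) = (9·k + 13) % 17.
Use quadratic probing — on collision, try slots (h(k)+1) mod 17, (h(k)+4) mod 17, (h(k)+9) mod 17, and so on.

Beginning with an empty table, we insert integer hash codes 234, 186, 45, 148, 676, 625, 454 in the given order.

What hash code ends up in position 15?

625

Insert 234: h=11, slot 11 empty -> index 11.
Insert 186: h=4, slot 4 empty -> index 4.
Insert 45: h=10, slot 10 empty -> index 10.
Insert 148: h=2, slot 2 empty -> index 2.
Insert 676: h=11, slot 11 occupied -> index 12.
Insert 625: h=11, slots 11,12 occupied -> index 15.
Insert 454: h=2, slot 2 occupied -> index 3.
Table: [_, _, 148, 454, 186, _, _, _, _, _, 45, 234, 676, _, _, 625, _]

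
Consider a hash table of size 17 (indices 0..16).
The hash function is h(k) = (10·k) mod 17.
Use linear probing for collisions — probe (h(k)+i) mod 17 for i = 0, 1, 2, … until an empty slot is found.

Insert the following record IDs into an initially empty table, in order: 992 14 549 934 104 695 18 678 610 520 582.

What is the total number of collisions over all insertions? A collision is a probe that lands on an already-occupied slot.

7

992: h=9 → slot 9
14: h=4 → slot 4
549: h=16 → slot 16
934: h=7 → slot 7
104: h=3 → slot 3
695: h=14 → slot 14
18: h=10 → slot 10
678: h=14, probe 14,15 → slot 15
610: h=14, probe 14,15,16,0 → slot 0
520: h=15, probe 15,16,0,1 → slot 1
582: h=6 → slot 6
Table: [610, 520, -, 104, 14, -, 582, 934, -, 992, 18, -, -, -, 695, 678, 549]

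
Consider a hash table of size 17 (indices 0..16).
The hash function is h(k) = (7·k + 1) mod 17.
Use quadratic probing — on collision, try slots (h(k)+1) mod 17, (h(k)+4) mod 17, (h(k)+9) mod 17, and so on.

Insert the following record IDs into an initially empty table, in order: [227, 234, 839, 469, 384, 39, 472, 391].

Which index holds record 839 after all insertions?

10

Insert 227: h=9, slot 9 empty -> index 9.
Insert 234: h=7, slot 7 empty -> index 7.
Insert 839: h=9, slot 9 occupied -> index 10.
Insert 469: h=3, slot 3 empty -> index 3.
Insert 384: h=3, slot 3 occupied -> index 4.
Insert 39: h=2, slot 2 empty -> index 2.
Insert 472: h=7, slot 7 occupied -> index 8.
Insert 391: h=1, slot 1 empty -> index 1.
Table: [—, 391, 39, 469, 384, —, —, 234, 472, 227, 839, —, —, —, —, —, —]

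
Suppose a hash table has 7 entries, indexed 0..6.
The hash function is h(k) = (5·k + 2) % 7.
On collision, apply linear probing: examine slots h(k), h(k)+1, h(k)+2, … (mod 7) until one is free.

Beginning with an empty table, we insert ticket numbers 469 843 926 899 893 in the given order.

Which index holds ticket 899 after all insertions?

4

469: h=2 -> slot 2
843: h=3 -> slot 3
926: h=5 -> slot 5
899: h=3, probe 3,4 -> slot 4
893: h=1 -> slot 1
Table: [—, 893, 469, 843, 899, 926, —]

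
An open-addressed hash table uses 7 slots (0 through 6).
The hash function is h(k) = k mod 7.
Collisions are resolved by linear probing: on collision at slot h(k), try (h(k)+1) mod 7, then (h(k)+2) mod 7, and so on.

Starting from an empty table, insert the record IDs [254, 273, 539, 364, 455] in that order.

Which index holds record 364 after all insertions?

3

254: h=2 → slot 2
273: h=0 → slot 0
539: h=0, probe 0,1 → slot 1
364: h=0, probe 0,1,2,3 → slot 3
455: h=0, probe 0,1,2,3,4 → slot 4
Table: [273, 539, 254, 364, 455, ., .]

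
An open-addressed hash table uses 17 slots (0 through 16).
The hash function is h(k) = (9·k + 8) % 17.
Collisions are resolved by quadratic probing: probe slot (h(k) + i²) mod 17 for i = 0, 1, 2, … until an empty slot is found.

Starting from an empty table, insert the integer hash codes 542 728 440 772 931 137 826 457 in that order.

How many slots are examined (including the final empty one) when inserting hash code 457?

Insert 542: h=7, slot 7 empty → index 7.
Insert 728: h=15, slot 15 empty → index 15.
Insert 440: h=7, slot 7 occupied → index 8.
Insert 772: h=3, slot 3 empty → index 3.
Insert 931: h=6, slot 6 empty → index 6.
Insert 137: h=0, slot 0 empty → index 0.
Insert 826: h=13, slot 13 empty → index 13.
Insert 457: h=7, slots 7,8 occupied → index 11.
Table: [137, —, —, 772, —, —, 931, 542, 440, —, —, 457, —, 826, —, 728, —]

3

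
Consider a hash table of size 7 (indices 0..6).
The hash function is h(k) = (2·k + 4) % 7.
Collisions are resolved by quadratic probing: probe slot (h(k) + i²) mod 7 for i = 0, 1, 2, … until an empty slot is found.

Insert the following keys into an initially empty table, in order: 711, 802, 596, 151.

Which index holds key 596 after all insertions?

711 hashes to 5; slot 5 is free → place at 5.
802 hashes to 5; 5 taken → place at 6.
596 hashes to 6; 6 taken → place at 0.
151 hashes to 5; 5,6 taken → place at 2.
Table: [596, ∅, 151, ∅, ∅, 711, 802]

0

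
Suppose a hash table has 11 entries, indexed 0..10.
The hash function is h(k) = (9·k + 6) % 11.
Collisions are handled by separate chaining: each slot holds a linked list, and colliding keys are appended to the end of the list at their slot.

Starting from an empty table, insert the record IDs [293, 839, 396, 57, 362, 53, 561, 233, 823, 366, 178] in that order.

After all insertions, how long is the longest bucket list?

3

Insert 293: h=3, bucket 3 empty → new chain.
Insert 839: h=0, bucket 0 empty → new chain.
Insert 396: h=6, bucket 6 empty → new chain.
Insert 57: h=2, bucket 2 empty → new chain.
Insert 362: h=8, bucket 8 empty → new chain.
Insert 53: h=10, bucket 10 empty → new chain.
Insert 561: h=6, bucket 6 nonempty → append to chain.
Insert 233: h=2, bucket 2 nonempty → append to chain.
Insert 823: h=10, bucket 10 nonempty → append to chain.
Insert 366: h=0, bucket 0 nonempty → append to chain.
Insert 178: h=2, bucket 2 nonempty → append to chain.
Final buckets:
0: 839 -> 366
1: _
2: 57 -> 233 -> 178
3: 293
4: _
5: _
6: 396 -> 561
7: _
8: 362
9: _
10: 53 -> 823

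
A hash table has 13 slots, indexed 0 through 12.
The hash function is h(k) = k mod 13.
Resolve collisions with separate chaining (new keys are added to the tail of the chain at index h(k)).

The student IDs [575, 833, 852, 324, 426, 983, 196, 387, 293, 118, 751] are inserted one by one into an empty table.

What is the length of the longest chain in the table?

Insert 575: h=3, bucket 3 empty -> new chain.
Insert 833: h=1, bucket 1 empty -> new chain.
Insert 852: h=7, bucket 7 empty -> new chain.
Insert 324: h=12, bucket 12 empty -> new chain.
Insert 426: h=10, bucket 10 empty -> new chain.
Insert 983: h=8, bucket 8 empty -> new chain.
Insert 196: h=1, bucket 1 nonempty -> append to chain.
Insert 387: h=10, bucket 10 nonempty -> append to chain.
Insert 293: h=7, bucket 7 nonempty -> append to chain.
Insert 118: h=1, bucket 1 nonempty -> append to chain.
Insert 751: h=10, bucket 10 nonempty -> append to chain.
Final buckets:
0: —
1: 833 -> 196 -> 118
2: —
3: 575
4: —
5: —
6: —
7: 852 -> 293
8: 983
9: —
10: 426 -> 387 -> 751
11: —
12: 324

3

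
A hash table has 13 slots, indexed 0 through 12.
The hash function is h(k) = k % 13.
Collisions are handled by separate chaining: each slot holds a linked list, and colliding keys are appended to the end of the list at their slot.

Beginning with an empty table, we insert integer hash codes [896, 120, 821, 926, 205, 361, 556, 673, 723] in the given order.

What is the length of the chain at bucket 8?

Insert 896: h=12, bucket 12 empty -> new chain.
Insert 120: h=3, bucket 3 empty -> new chain.
Insert 821: h=2, bucket 2 empty -> new chain.
Insert 926: h=3, bucket 3 nonempty -> append to chain.
Insert 205: h=10, bucket 10 empty -> new chain.
Insert 361: h=10, bucket 10 nonempty -> append to chain.
Insert 556: h=10, bucket 10 nonempty -> append to chain.
Insert 673: h=10, bucket 10 nonempty -> append to chain.
Insert 723: h=8, bucket 8 empty -> new chain.
Final buckets:
0: -
1: -
2: 821
3: 120 -> 926
4: -
5: -
6: -
7: -
8: 723
9: -
10: 205 -> 361 -> 556 -> 673
11: -
12: 896

1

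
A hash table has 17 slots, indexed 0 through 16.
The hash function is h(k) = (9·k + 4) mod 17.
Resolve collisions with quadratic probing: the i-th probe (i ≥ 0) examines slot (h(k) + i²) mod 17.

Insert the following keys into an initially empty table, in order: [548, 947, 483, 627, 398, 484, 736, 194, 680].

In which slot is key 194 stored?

Insert 548: h=6, slot 6 empty -> index 6.
Insert 947: h=10, slot 10 empty -> index 10.
Insert 483: h=16, slot 16 empty -> index 16.
Insert 627: h=3, slot 3 empty -> index 3.
Insert 398: h=16, slot 16 occupied -> index 0.
Insert 484: h=8, slot 8 empty -> index 8.
Insert 736: h=15, slot 15 empty -> index 15.
Insert 194: h=16, slots 16,0,3,8,15 occupied -> index 7.
Insert 680: h=4, slot 4 empty -> index 4.
Table: [398, _, _, 627, 680, _, 548, 194, 484, _, 947, _, _, _, _, 736, 483]

7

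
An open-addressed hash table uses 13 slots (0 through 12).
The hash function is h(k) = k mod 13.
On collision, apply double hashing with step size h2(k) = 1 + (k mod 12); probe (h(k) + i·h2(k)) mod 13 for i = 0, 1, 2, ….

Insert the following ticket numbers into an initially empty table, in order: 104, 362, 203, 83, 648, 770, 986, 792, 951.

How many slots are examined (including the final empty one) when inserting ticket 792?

104 hashes to 0; slot 0 is free → place at 0.
362 hashes to 11; slot 11 is free → place at 11.
203 hashes to 8; slot 8 is free → place at 8.
83 hashes to 5; slot 5 is free → place at 5.
648 hashes to 11, h2=1; 11 taken → place at 12.
770 hashes to 3; slot 3 is free → place at 3.
986 hashes to 11, h2=3; 11 taken → place at 1.
792 hashes to 12, h2=1; 12,0,1 taken → place at 2.
951 hashes to 2, h2=4; 2 taken → place at 6.
Table: [104, 986, 792, 770, ∅, 83, 951, ∅, 203, ∅, ∅, 362, 648]

4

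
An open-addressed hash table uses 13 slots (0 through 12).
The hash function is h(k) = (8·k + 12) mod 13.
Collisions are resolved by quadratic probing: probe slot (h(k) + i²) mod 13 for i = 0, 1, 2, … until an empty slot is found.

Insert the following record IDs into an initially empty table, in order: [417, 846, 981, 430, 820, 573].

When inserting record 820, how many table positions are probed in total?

417: h=7 => slot 7
846: h=7, probe 7,8 => slot 8
981: h=8, probe 8,9 => slot 9
430: h=7, probe 7,8,11 => slot 11
820: h=7, probe 7,8,11,3 => slot 3
573: h=7, probe 7,8,11,3,10 => slot 10
Table: [—, —, —, 820, —, —, —, 417, 846, 981, 573, 430, —]

4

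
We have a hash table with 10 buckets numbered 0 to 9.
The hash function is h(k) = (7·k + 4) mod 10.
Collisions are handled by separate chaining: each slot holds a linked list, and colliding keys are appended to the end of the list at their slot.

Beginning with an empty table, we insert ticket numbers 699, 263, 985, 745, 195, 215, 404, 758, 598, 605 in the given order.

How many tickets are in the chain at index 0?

2

Insert 699: h=7, bucket 7 empty → new chain.
Insert 263: h=5, bucket 5 empty → new chain.
Insert 985: h=9, bucket 9 empty → new chain.
Insert 745: h=9, bucket 9 nonempty → append to chain.
Insert 195: h=9, bucket 9 nonempty → append to chain.
Insert 215: h=9, bucket 9 nonempty → append to chain.
Insert 404: h=2, bucket 2 empty → new chain.
Insert 758: h=0, bucket 0 empty → new chain.
Insert 598: h=0, bucket 0 nonempty → append to chain.
Insert 605: h=9, bucket 9 nonempty → append to chain.
Final buckets:
0: 758 -> 598
1: -
2: 404
3: -
4: -
5: 263
6: -
7: 699
8: -
9: 985 -> 745 -> 195 -> 215 -> 605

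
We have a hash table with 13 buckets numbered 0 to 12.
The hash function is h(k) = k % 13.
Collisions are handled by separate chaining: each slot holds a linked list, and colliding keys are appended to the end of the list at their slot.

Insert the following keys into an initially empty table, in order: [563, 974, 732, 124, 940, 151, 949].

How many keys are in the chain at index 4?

3

563 -> bucket 4
974 -> bucket 12
732 -> bucket 4 (collision)
124 -> bucket 7
940 -> bucket 4 (collision)
151 -> bucket 8
949 -> bucket 0
Final buckets:
0: 949
1: ∅
2: ∅
3: ∅
4: 563 -> 732 -> 940
5: ∅
6: ∅
7: 124
8: 151
9: ∅
10: ∅
11: ∅
12: 974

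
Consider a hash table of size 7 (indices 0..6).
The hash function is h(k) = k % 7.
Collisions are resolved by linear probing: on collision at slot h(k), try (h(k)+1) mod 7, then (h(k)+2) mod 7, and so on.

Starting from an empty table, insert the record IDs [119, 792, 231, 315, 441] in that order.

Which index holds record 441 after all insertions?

4

119 hashes to 0; slot 0 is free → place at 0.
792 hashes to 1; slot 1 is free → place at 1.
231 hashes to 0; 0,1 taken → place at 2.
315 hashes to 0; 0,1,2 taken → place at 3.
441 hashes to 0; 0,1,2,3 taken → place at 4.
Table: [119, 792, 231, 315, 441, -, -]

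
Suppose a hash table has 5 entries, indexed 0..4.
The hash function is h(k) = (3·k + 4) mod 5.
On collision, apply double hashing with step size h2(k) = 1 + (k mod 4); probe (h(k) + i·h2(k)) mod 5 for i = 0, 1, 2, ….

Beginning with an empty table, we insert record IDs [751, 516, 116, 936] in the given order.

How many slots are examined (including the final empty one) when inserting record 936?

4

Insert 751: h=2, slot 2 empty -> index 2.
Insert 516: h=2, h2=1, slot 2 occupied -> index 3.
Insert 116: h=2, h2=1, slots 2,3 occupied -> index 4.
Insert 936: h=2, h2=1, slots 2,3,4 occupied -> index 0.
Table: [936, —, 751, 516, 116]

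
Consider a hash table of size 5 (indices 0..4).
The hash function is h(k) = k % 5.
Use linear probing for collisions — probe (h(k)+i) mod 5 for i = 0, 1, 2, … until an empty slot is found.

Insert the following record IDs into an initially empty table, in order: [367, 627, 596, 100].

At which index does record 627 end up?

Insert 367: h=2, slot 2 empty -> index 2.
Insert 627: h=2, slot 2 occupied -> index 3.
Insert 596: h=1, slot 1 empty -> index 1.
Insert 100: h=0, slot 0 empty -> index 0.
Table: [100, 596, 367, 627, ∅]

3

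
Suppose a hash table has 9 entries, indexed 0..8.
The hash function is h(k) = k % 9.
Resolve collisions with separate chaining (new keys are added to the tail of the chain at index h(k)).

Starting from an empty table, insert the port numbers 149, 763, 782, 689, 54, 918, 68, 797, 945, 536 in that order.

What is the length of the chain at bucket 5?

5

149 -> bucket 5
763 -> bucket 7
782 -> bucket 8
689 -> bucket 5 (collision)
54 -> bucket 0
918 -> bucket 0 (collision)
68 -> bucket 5 (collision)
797 -> bucket 5 (collision)
945 -> bucket 0 (collision)
536 -> bucket 5 (collision)
Final buckets:
0: 54 -> 918 -> 945
1: ∅
2: ∅
3: ∅
4: ∅
5: 149 -> 689 -> 68 -> 797 -> 536
6: ∅
7: 763
8: 782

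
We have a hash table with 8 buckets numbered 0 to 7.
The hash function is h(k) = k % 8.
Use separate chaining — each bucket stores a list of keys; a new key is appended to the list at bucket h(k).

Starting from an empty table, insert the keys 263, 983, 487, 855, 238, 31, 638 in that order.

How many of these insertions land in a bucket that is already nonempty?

5

263 → bucket 7
983 → bucket 7 (collision)
487 → bucket 7 (collision)
855 → bucket 7 (collision)
238 → bucket 6
31 → bucket 7 (collision)
638 → bucket 6 (collision)
Final buckets:
0: -
1: -
2: -
3: -
4: -
5: -
6: 238 -> 638
7: 263 -> 983 -> 487 -> 855 -> 31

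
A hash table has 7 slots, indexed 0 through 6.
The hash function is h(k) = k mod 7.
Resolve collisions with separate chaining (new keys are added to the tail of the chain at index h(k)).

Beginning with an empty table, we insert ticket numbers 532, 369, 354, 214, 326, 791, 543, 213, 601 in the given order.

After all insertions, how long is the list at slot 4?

4

Insert 532: h=0, bucket 0 empty → new chain.
Insert 369: h=5, bucket 5 empty → new chain.
Insert 354: h=4, bucket 4 empty → new chain.
Insert 214: h=4, bucket 4 nonempty → append to chain.
Insert 326: h=4, bucket 4 nonempty → append to chain.
Insert 791: h=0, bucket 0 nonempty → append to chain.
Insert 543: h=4, bucket 4 nonempty → append to chain.
Insert 213: h=3, bucket 3 empty → new chain.
Insert 601: h=6, bucket 6 empty → new chain.
Final buckets:
0: 532 -> 791
1: ∅
2: ∅
3: 213
4: 354 -> 214 -> 326 -> 543
5: 369
6: 601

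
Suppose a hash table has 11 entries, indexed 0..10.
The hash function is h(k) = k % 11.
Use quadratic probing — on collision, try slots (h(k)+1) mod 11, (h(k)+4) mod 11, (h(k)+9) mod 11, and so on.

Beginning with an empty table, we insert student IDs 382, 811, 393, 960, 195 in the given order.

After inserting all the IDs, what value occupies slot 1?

Insert 382: h=8, slot 8 empty -> index 8.
Insert 811: h=8, slot 8 occupied -> index 9.
Insert 393: h=8, slots 8,9 occupied -> index 1.
Insert 960: h=3, slot 3 empty -> index 3.
Insert 195: h=8, slots 8,9,1 occupied -> index 6.
Table: [∅, 393, ∅, 960, ∅, ∅, 195, ∅, 382, 811, ∅]

393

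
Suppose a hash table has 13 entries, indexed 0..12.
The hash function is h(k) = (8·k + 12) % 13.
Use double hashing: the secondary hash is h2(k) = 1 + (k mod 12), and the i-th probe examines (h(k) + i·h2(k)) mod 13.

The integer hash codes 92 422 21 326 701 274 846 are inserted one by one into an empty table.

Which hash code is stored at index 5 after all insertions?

Insert 92: h=7, slot 7 empty => index 7.
Insert 422: h=8, slot 8 empty => index 8.
Insert 21: h=11, slot 11 empty => index 11.
Insert 326: h=7, h2=3, slot 7 occupied => index 10.
Insert 701: h=4, slot 4 empty => index 4.
Insert 274: h=7, h2=11, slot 7 occupied => index 5.
Insert 846: h=7, h2=7, slot 7 occupied => index 1.
Table: [_, 846, _, _, 701, 274, _, 92, 422, _, 326, 21, _]

274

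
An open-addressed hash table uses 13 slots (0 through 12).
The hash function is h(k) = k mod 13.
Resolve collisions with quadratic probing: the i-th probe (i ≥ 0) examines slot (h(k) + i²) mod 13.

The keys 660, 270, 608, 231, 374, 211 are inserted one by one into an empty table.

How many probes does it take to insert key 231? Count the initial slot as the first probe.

4

660: h=10 => slot 10
270: h=10, probe 10,11 => slot 11
608: h=10, probe 10,11,1 => slot 1
231: h=10, probe 10,11,1,6 => slot 6
374: h=10, probe 10,11,1,6,0 => slot 0
211: h=3 => slot 3
Table: [374, 608, —, 211, —, —, 231, —, —, —, 660, 270, —]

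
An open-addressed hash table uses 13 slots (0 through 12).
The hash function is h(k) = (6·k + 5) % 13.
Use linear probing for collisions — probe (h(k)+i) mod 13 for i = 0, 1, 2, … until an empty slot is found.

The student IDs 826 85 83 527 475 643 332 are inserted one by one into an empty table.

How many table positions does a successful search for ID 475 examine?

Insert 826: h=8, slot 8 empty => index 8.
Insert 85: h=8, slot 8 occupied => index 9.
Insert 83: h=9, slot 9 occupied => index 10.
Insert 527: h=8, slots 8,9,10 occupied => index 11.
Insert 475: h=8, slots 8,9,10,11 occupied => index 12.
Insert 643: h=2, slot 2 empty => index 2.
Insert 332: h=8, slots 8,9,10,11,12 occupied => index 0.
Table: [332, _, 643, _, _, _, _, _, 826, 85, 83, 527, 475]
Lookup 475: h=8, probe 8,9,10,11,12 → found at 12.

5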